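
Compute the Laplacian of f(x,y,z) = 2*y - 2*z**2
-4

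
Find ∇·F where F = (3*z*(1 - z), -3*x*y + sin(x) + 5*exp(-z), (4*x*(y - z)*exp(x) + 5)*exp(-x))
-7*x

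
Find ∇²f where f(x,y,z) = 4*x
0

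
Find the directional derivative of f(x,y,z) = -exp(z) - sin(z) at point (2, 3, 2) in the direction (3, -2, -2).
2*sqrt(17)*(cos(2) + exp(2))/17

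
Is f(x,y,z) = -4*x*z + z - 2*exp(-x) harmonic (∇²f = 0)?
No, ∇²f = -2*exp(-x)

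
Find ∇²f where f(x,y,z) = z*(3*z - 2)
6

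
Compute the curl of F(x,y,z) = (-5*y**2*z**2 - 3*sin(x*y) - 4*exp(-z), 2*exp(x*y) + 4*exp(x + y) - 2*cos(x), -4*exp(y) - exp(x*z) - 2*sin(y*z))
(-2*z*cos(y*z) - 4*exp(y), -10*y**2*z + z*exp(x*z) + 4*exp(-z), 3*x*cos(x*y) + 10*y*z**2 + 2*y*exp(x*y) + 4*exp(x + y) + 2*sin(x))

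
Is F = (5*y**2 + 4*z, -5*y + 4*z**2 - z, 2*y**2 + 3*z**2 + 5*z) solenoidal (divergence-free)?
No, ∇·F = 6*z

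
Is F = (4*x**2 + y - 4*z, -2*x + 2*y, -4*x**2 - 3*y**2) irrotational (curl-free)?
No, ∇×F = (-6*y, 8*x - 4, -3)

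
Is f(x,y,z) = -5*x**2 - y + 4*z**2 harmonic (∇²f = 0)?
No, ∇²f = -2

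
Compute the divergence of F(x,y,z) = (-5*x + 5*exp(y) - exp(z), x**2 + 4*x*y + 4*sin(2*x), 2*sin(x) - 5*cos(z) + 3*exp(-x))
4*x + 5*sin(z) - 5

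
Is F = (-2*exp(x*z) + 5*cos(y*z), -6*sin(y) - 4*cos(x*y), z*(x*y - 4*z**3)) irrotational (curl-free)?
No, ∇×F = (x*z, -2*x*exp(x*z) - y*z - 5*y*sin(y*z), 4*y*sin(x*y) + 5*z*sin(y*z))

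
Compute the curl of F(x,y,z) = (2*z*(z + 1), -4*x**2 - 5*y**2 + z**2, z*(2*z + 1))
(-2*z, 4*z + 2, -8*x)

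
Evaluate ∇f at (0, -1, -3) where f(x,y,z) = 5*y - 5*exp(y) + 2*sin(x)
(2, 5 - 5*exp(-1), 0)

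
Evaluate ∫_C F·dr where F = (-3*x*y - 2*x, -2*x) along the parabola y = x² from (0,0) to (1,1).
-37/12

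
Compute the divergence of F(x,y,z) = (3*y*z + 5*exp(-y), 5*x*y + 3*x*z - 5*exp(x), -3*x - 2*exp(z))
5*x - 2*exp(z)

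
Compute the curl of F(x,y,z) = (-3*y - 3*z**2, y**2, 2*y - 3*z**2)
(2, -6*z, 3)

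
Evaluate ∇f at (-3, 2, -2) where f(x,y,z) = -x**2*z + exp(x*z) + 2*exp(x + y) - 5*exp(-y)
(-2*exp(6) - 12 + 2*exp(-1), (5 + 2*E)*exp(-2), -3*exp(6) - 9)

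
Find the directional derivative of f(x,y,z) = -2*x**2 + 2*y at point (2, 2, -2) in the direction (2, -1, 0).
-18*sqrt(5)/5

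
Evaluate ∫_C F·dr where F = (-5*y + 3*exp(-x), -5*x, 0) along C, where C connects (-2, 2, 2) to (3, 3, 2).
-65 - 3*exp(-3) + 3*exp(2)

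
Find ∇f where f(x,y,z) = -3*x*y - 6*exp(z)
(-3*y, -3*x, -6*exp(z))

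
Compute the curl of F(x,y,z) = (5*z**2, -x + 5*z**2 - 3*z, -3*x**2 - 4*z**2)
(3 - 10*z, 6*x + 10*z, -1)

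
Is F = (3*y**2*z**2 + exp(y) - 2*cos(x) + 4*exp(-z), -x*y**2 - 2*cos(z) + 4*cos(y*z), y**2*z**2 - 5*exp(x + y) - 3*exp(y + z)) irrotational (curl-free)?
No, ∇×F = (2*y*z**2 + 4*y*sin(y*z) - 5*exp(x + y) - 3*exp(y + z) - 2*sin(z), 6*y**2*z + 5*exp(x + y) - 4*exp(-z), -y**2 - 6*y*z**2 - exp(y))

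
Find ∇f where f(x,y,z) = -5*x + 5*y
(-5, 5, 0)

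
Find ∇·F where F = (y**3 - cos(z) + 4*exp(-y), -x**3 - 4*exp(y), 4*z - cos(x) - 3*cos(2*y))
4 - 4*exp(y)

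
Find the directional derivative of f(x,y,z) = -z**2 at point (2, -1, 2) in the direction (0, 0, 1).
-4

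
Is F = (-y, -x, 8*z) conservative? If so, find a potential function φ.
Yes, F is conservative. φ = -x*y + 4*z**2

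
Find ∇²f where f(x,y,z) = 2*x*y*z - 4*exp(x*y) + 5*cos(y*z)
-4*x**2*exp(x*y) - 4*y**2*exp(x*y) - 5*y**2*cos(y*z) - 5*z**2*cos(y*z)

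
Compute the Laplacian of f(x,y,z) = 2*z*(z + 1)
4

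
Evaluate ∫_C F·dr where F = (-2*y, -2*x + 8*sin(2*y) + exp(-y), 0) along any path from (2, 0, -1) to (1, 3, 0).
-4*cos(6) - 1 - exp(-3)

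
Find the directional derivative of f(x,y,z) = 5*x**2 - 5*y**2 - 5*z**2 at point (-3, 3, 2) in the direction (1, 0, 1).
-25*sqrt(2)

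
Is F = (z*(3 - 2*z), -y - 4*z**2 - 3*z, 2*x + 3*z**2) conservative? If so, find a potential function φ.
No, ∇×F = (8*z + 3, 1 - 4*z, 0) ≠ 0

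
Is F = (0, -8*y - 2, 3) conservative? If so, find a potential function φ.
Yes, F is conservative. φ = -4*y**2 - 2*y + 3*z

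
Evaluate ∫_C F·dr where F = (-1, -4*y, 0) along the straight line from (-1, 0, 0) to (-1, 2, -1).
-8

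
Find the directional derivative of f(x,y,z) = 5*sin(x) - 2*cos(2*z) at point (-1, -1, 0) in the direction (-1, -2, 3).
-5*sqrt(14)*cos(1)/14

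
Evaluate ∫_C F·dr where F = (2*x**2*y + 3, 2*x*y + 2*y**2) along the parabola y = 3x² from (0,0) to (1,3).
147/5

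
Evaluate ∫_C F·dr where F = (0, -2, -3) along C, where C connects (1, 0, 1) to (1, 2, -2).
5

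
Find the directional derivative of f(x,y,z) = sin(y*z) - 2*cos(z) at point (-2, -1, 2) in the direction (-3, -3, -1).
-sqrt(19)*(5*cos(2) + 2*sin(2))/19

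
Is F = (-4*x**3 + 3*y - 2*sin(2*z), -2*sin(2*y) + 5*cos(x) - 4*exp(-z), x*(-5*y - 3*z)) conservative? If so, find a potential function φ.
No, ∇×F = (-5*x - 4*exp(-z), 5*y + 3*z - 4*cos(2*z), -5*sin(x) - 3) ≠ 0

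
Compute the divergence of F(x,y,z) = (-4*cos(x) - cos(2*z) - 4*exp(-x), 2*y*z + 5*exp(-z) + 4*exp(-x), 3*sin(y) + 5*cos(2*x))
2*z + 4*sin(x) + 4*exp(-x)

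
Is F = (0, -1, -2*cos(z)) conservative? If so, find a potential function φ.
Yes, F is conservative. φ = -y - 2*sin(z)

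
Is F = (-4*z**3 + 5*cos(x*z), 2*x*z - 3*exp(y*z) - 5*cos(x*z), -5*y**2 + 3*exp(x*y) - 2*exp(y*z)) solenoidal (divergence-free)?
No, ∇·F = -2*y*exp(y*z) - 3*z*exp(y*z) - 5*z*sin(x*z)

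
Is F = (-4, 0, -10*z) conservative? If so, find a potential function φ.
Yes, F is conservative. φ = -4*x - 5*z**2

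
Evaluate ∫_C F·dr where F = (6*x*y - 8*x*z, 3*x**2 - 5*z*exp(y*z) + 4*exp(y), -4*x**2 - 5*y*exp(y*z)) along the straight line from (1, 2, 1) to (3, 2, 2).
-5*exp(4) - 20 + 5*exp(2)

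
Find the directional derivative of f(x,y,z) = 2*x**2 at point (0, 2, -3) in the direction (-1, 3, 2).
0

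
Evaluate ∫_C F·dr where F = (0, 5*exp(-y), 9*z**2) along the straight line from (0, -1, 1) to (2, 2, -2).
-27 - 5*exp(-2) + 5*E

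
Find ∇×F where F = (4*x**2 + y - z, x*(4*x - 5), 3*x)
(0, -4, 8*x - 6)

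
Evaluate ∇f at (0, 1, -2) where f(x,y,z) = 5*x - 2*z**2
(5, 0, 8)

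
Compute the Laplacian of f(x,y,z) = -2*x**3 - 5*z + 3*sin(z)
-12*x - 3*sin(z)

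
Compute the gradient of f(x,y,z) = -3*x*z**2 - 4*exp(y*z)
(-3*z**2, -4*z*exp(y*z), -6*x*z - 4*y*exp(y*z))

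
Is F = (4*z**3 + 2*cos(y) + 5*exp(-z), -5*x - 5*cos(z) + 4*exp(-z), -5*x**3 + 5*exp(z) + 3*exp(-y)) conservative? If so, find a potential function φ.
No, ∇×F = (-5*sin(z) + 4*exp(-z) - 3*exp(-y), 15*x**2 + 12*z**2 - 5*exp(-z), 2*sin(y) - 5) ≠ 0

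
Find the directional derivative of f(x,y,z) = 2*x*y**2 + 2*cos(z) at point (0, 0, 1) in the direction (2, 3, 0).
0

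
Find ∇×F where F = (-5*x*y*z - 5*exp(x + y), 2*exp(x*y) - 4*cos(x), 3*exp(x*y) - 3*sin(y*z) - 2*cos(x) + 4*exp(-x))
(3*x*exp(x*y) - 3*z*cos(y*z), -5*x*y - 3*y*exp(x*y) - 2*sin(x) + 4*exp(-x), 5*x*z + 2*y*exp(x*y) + 5*exp(x + y) + 4*sin(x))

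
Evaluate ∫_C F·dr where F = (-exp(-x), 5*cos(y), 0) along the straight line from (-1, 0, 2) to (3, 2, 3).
-E + exp(-3) + 5*sin(2)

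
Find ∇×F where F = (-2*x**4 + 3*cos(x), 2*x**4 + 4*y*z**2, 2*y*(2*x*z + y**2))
(4*x*z + 6*y**2 - 8*y*z, -4*y*z, 8*x**3)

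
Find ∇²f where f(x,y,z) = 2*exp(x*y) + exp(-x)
(2*(x**2 + y**2)*exp(x*y + x) + 1)*exp(-x)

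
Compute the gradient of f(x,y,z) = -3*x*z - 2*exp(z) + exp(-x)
(-3*z - exp(-x), 0, -3*x - 2*exp(z))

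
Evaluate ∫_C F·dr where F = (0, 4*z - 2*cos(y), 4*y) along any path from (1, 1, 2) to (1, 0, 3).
-8 + 2*sin(1)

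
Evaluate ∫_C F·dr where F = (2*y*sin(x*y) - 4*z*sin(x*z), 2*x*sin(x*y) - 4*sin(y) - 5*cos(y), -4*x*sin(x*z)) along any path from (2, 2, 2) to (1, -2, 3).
4*cos(3) - 2*cos(2) - 2*cos(4) + 10*sin(2)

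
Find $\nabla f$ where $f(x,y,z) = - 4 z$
(0, 0, -4)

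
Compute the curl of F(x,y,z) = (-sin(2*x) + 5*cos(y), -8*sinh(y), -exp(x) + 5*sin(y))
(5*cos(y), exp(x), 5*sin(y))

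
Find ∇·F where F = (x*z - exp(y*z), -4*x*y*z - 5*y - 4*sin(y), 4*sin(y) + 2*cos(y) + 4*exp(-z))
-4*x*z + z - 4*cos(y) - 5 - 4*exp(-z)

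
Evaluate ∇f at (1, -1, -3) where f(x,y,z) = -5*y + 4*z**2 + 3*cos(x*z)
(-9*sin(3), -5, -24 + 3*sin(3))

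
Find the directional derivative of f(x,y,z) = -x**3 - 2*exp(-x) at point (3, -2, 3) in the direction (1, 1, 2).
sqrt(6)*(2 - 27*exp(3))*exp(-3)/6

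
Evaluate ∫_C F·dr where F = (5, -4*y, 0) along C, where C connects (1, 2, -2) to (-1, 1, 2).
-4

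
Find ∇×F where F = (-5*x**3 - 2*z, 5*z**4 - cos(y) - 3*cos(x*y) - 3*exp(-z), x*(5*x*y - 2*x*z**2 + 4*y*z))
(5*x**2 + 4*x*z - 20*z**3 - 3*exp(-z), -10*x*y + 4*x*z**2 - 4*y*z - 2, 3*y*sin(x*y))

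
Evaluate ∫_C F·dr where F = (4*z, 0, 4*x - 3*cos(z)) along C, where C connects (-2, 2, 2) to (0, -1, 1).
-3*sin(1) + 3*sin(2) + 16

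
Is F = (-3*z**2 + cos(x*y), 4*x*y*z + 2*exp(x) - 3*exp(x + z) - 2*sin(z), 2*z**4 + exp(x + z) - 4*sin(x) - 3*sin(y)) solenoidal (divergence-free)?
No, ∇·F = 4*x*z - y*sin(x*y) + 8*z**3 + exp(x + z)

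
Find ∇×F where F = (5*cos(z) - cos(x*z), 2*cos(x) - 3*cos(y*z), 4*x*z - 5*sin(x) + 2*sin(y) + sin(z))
(-3*y*sin(y*z) + 2*cos(y), x*sin(x*z) - 4*z - 5*sin(z) + 5*cos(x), -2*sin(x))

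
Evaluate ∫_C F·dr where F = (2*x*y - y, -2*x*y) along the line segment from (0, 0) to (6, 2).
26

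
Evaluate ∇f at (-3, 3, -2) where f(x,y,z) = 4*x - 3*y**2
(4, -18, 0)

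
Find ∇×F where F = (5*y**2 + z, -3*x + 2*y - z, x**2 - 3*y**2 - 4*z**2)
(1 - 6*y, 1 - 2*x, -10*y - 3)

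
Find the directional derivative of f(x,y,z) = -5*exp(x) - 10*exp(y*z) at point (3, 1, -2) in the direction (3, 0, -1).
sqrt(10)*(2 - 3*exp(5))*exp(-2)/2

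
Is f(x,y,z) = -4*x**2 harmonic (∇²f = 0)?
No, ∇²f = -8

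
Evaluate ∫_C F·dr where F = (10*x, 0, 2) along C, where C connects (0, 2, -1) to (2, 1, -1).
20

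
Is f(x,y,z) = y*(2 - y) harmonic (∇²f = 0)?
No, ∇²f = -2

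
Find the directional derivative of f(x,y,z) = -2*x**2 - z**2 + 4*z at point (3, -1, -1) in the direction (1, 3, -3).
-30*sqrt(19)/19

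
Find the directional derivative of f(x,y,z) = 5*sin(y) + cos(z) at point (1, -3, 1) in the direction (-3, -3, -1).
sqrt(19)*(sin(1) - 15*cos(3))/19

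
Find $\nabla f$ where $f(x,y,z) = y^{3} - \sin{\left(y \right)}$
(0, 3*y**2 - cos(y), 0)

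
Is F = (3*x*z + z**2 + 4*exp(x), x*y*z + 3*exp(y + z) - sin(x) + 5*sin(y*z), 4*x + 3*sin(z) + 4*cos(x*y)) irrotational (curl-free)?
No, ∇×F = (-x*y - 4*x*sin(x*y) - 5*y*cos(y*z) - 3*exp(y + z), 3*x + 4*y*sin(x*y) + 2*z - 4, y*z - cos(x))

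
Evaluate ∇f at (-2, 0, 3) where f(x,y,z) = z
(0, 0, 1)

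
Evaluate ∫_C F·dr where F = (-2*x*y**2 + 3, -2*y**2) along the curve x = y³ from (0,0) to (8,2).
-520/3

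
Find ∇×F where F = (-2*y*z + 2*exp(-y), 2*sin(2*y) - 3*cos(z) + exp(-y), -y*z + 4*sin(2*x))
(-z - 3*sin(z), -2*y - 8*cos(2*x), 2*z + 2*exp(-y))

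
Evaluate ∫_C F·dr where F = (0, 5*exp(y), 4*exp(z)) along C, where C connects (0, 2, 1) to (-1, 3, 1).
-5*(1 - E)*exp(2)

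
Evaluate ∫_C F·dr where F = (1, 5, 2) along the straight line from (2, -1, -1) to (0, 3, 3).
26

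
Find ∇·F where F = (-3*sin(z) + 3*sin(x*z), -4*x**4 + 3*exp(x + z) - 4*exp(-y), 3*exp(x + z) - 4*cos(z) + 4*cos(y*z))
-4*y*sin(y*z) + 3*z*cos(x*z) + 3*exp(x + z) + 4*sin(z) + 4*exp(-y)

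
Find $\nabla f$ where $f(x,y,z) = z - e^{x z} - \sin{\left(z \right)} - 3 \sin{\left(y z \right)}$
(-z*exp(x*z), -3*z*cos(y*z), -x*exp(x*z) - 3*y*cos(y*z) - cos(z) + 1)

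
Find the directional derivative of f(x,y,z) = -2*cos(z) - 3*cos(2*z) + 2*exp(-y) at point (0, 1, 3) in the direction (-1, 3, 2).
sqrt(14)*(2*E*(3*sin(6) + sin(3)) - 3)*exp(-1)/7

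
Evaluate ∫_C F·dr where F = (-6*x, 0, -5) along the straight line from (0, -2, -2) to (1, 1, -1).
-8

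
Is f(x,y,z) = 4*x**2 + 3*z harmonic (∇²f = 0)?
No, ∇²f = 8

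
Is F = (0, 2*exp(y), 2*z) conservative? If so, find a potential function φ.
Yes, F is conservative. φ = z**2 + 2*exp(y)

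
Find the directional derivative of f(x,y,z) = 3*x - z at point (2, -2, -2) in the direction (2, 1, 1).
5*sqrt(6)/6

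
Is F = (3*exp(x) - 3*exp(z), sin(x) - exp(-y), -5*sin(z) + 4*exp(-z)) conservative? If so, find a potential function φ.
No, ∇×F = (0, -3*exp(z), cos(x)) ≠ 0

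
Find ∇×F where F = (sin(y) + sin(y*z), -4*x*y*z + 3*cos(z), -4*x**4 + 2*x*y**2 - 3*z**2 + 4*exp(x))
(8*x*y + 3*sin(z), 16*x**3 - 2*y**2 + y*cos(y*z) - 4*exp(x), -4*y*z - z*cos(y*z) - cos(y))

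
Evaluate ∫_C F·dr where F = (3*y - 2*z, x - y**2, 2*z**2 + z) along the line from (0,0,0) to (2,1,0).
11/3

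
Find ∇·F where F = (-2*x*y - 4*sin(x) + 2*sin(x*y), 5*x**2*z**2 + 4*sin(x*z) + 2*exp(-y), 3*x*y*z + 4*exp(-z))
3*x*y + 2*y*cos(x*y) - 2*y - 4*cos(x) - 4*exp(-z) - 2*exp(-y)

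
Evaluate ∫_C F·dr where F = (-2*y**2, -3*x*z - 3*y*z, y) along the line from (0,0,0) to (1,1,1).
-13/6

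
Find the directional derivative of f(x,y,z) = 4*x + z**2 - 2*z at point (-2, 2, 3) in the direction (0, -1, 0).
0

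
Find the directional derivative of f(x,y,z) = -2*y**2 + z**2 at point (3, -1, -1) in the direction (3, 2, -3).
7*sqrt(22)/11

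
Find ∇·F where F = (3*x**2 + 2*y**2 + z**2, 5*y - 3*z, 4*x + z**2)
6*x + 2*z + 5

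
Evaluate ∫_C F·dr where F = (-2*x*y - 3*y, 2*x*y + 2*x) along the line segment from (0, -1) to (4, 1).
16/3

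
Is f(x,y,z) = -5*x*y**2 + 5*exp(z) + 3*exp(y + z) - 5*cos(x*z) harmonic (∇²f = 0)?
No, ∇²f = 5*x**2*cos(x*z) - 10*x + 5*z**2*cos(x*z) + 5*exp(z) + 6*exp(y + z)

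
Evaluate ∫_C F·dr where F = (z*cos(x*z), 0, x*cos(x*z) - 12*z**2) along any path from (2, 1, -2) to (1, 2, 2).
-64 + sin(4) + sin(2)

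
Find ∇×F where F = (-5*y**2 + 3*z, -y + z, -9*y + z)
(-10, 3, 10*y)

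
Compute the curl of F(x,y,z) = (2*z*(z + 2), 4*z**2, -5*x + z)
(-8*z, 4*z + 9, 0)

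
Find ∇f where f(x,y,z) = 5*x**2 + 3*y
(10*x, 3, 0)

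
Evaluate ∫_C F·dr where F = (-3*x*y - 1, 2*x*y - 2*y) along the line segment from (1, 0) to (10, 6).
-360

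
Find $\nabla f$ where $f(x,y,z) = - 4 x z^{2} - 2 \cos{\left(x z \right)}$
(2*z*(-2*z + sin(x*z)), 0, 2*x*(-4*z + sin(x*z)))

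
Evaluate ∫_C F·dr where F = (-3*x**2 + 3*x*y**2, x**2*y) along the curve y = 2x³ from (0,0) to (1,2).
2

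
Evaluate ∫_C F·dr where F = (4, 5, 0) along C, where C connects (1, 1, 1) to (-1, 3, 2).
2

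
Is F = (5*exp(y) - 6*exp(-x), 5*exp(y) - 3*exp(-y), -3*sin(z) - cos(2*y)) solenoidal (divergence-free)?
No, ∇·F = 5*exp(y) - 3*cos(z) + 3*exp(-y) + 6*exp(-x)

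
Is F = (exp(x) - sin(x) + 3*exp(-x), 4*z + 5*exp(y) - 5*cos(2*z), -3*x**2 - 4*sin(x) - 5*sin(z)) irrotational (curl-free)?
No, ∇×F = (-10*sin(2*z) - 4, 6*x + 4*cos(x), 0)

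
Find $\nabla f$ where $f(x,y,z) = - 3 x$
(-3, 0, 0)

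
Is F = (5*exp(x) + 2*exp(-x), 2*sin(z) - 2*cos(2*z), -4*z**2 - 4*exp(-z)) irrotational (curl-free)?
No, ∇×F = (-2*(4*sin(z) + 1)*cos(z), 0, 0)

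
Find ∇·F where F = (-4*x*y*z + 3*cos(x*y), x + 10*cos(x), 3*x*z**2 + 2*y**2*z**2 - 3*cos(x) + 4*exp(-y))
6*x*z + 4*y**2*z - 4*y*z - 3*y*sin(x*y)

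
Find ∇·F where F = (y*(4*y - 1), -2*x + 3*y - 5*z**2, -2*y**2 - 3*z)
0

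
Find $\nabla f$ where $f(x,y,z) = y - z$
(0, 1, -1)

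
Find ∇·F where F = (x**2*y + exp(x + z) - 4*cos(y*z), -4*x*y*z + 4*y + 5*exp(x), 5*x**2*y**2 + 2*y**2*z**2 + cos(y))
2*x*y - 4*x*z + 4*y**2*z + exp(x + z) + 4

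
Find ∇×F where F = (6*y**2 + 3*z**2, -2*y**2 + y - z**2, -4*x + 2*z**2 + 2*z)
(2*z, 6*z + 4, -12*y)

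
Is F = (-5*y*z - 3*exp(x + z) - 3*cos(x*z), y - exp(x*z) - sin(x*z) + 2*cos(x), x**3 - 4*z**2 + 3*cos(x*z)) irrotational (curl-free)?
No, ∇×F = (x*(exp(x*z) + cos(x*z)), -3*x**2 + 3*x*sin(x*z) - 5*y + 3*z*sin(x*z) - 3*exp(x + z), -z*exp(x*z) - z*cos(x*z) + 5*z - 2*sin(x))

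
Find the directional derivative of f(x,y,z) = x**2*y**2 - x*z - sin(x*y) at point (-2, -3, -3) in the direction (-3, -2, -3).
sqrt(22)*(141 - 13*cos(6))/22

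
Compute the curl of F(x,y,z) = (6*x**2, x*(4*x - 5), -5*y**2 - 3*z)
(-10*y, 0, 8*x - 5)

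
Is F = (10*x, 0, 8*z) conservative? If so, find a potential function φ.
Yes, F is conservative. φ = 5*x**2 + 4*z**2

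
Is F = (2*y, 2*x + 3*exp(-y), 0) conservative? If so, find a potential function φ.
Yes, F is conservative. φ = 2*x*y - 3*exp(-y)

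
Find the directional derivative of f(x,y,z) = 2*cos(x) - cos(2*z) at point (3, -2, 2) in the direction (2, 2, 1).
2*sin(4)/3 - 4*sin(3)/3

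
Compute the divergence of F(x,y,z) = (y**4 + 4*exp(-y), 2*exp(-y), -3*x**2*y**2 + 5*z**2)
10*z - 2*exp(-y)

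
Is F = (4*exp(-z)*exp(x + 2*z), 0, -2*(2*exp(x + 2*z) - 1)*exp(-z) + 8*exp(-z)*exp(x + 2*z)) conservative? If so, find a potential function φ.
Yes, F is conservative. φ = 2*(2*exp(x + 2*z) - 1)*exp(-z)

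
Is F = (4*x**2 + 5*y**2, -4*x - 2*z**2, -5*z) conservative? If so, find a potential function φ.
No, ∇×F = (4*z, 0, -10*y - 4) ≠ 0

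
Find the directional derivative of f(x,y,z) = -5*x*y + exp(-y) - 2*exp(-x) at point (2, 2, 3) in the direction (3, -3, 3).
sqrt(3)*exp(-2)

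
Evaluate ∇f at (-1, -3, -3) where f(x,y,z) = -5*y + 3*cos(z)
(0, -5, 3*sin(3))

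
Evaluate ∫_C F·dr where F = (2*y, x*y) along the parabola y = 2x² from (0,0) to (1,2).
44/15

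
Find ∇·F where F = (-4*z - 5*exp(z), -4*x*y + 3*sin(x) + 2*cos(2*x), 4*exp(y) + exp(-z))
-4*x - exp(-z)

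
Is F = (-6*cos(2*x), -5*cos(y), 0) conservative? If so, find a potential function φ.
Yes, F is conservative. φ = -3*sin(2*x) - 5*sin(y)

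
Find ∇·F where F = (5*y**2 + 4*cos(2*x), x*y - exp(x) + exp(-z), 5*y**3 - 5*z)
x - 8*sin(2*x) - 5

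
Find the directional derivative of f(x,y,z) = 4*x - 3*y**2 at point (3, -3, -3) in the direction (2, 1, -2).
26/3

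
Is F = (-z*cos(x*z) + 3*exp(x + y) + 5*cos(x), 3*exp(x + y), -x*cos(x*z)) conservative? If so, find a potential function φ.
Yes, F is conservative. φ = 3*exp(x + y) + 5*sin(x) - sin(x*z)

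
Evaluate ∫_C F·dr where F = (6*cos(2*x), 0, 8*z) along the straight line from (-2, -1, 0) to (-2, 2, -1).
4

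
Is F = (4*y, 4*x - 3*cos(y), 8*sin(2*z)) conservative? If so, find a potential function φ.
Yes, F is conservative. φ = 4*x*y - 3*sin(y) - 4*cos(2*z)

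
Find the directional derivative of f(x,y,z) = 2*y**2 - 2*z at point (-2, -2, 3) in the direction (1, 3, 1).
-26*sqrt(11)/11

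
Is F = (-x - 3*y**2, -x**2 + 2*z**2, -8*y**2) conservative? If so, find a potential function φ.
No, ∇×F = (-16*y - 4*z, 0, -2*x + 6*y) ≠ 0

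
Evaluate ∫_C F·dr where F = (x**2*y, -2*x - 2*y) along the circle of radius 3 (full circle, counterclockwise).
-153*pi/4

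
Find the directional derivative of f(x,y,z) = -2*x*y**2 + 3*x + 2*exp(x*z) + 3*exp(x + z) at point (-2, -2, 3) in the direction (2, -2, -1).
16*exp(-6)/3 + E + 22/3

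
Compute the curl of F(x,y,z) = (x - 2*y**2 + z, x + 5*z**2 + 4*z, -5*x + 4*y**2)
(8*y - 10*z - 4, 6, 4*y + 1)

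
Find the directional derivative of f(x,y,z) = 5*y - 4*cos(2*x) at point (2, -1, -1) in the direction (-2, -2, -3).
-2*sqrt(17)*(8*sin(4) + 5)/17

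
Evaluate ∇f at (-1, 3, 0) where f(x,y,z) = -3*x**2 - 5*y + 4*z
(6, -5, 4)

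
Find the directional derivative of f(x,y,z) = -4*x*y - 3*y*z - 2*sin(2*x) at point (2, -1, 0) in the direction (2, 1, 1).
sqrt(6)*(3 - 8*cos(4))/6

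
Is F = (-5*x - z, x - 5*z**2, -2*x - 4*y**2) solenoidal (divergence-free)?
No, ∇·F = -5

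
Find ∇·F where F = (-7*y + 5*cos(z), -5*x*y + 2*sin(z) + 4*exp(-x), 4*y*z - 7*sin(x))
-5*x + 4*y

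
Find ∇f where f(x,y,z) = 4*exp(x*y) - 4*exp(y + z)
(4*y*exp(x*y), 4*x*exp(x*y) - 4*exp(y + z), -4*exp(y + z))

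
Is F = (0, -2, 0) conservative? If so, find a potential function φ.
Yes, F is conservative. φ = -2*y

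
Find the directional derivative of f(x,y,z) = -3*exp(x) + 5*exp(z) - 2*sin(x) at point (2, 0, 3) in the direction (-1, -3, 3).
sqrt(19)*(2*cos(2) + 3*exp(2) + 15*exp(3))/19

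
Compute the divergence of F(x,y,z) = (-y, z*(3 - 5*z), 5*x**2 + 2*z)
2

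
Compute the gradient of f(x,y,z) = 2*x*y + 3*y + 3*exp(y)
(2*y, 2*x + 3*exp(y) + 3, 0)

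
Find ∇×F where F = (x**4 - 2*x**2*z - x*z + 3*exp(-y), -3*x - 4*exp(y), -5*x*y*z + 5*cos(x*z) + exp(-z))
(-5*x*z, -2*x**2 - x + 5*y*z + 5*z*sin(x*z), -3 + 3*exp(-y))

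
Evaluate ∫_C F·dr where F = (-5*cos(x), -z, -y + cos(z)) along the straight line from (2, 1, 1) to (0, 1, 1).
5*sin(2)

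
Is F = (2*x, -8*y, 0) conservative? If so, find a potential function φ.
Yes, F is conservative. φ = x**2 - 4*y**2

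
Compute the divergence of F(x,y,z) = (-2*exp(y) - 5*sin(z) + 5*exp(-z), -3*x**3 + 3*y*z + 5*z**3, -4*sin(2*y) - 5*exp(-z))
3*z + 5*exp(-z)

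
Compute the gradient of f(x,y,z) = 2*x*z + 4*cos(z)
(2*z, 0, 2*x - 4*sin(z))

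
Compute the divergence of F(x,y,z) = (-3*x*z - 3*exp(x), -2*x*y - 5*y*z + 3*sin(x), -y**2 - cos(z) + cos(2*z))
-2*x - 8*z - 3*exp(x) + sin(z) - 2*sin(2*z)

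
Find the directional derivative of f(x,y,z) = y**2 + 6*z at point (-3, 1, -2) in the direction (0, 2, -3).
-14*sqrt(13)/13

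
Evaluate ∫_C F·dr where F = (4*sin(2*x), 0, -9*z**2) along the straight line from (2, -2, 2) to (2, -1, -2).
48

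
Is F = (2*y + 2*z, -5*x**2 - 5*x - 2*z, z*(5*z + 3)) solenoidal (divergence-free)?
No, ∇·F = 10*z + 3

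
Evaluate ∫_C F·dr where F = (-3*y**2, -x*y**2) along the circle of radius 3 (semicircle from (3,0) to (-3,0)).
108 - 81*pi/8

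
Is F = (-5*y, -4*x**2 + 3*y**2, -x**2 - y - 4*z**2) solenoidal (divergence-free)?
No, ∇·F = 6*y - 8*z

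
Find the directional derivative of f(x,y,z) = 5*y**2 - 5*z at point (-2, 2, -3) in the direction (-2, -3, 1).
-65*sqrt(14)/14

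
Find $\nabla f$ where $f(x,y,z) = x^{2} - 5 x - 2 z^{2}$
(2*x - 5, 0, -4*z)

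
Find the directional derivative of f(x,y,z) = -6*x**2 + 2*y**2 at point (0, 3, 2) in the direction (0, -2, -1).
-24*sqrt(5)/5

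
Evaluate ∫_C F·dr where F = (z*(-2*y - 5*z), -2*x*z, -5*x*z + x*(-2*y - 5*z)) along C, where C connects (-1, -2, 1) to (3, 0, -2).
-61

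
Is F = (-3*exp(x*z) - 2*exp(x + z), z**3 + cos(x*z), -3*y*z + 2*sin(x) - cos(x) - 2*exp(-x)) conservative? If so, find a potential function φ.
No, ∇×F = (x*sin(x*z) - 3*z**2 - 3*z, -3*x*exp(x*z) - 2*exp(x + z) - sin(x) - 2*cos(x) - 2*exp(-x), -z*sin(x*z)) ≠ 0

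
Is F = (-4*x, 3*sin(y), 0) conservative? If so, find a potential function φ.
Yes, F is conservative. φ = -2*x**2 - 3*cos(y)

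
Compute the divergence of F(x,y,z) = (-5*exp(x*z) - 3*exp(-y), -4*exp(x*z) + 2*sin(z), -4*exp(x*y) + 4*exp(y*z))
4*y*exp(y*z) - 5*z*exp(x*z)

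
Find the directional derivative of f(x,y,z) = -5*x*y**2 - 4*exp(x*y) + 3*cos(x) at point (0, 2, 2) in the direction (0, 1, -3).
0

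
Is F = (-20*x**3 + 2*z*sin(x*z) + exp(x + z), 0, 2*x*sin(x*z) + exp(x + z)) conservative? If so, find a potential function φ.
Yes, F is conservative. φ = -5*x**4 + exp(x + z) - 2*cos(x*z)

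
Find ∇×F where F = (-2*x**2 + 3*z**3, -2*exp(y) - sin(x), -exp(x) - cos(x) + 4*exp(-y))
(-4*exp(-y), 9*z**2 + exp(x) - sin(x), -cos(x))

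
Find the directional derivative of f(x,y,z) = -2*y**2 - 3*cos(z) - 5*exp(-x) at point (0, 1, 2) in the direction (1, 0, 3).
sqrt(10)*(5 + 9*sin(2))/10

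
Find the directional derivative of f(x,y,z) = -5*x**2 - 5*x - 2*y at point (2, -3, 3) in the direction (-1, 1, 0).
23*sqrt(2)/2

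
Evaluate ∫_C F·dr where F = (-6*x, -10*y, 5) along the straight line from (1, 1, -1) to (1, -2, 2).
0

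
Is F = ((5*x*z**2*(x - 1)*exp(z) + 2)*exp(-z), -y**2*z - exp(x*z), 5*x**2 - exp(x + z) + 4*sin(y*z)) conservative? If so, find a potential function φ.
No, ∇×F = (x*exp(x*z) + y**2 + 4*z*cos(y*z), 10*x**2*z - 10*x*z - 10*x + exp(x + z) - 2*exp(-z), -z*exp(x*z)) ≠ 0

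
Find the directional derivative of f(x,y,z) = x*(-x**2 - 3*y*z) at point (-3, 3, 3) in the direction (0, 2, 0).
27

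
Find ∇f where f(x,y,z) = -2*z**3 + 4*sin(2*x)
(8*cos(2*x), 0, -6*z**2)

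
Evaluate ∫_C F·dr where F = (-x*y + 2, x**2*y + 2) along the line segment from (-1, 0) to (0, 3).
37/4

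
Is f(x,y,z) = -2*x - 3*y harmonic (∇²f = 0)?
Yes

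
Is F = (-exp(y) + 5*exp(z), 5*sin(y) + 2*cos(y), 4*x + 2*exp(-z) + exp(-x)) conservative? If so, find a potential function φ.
No, ∇×F = (0, 5*exp(z) - 4 + exp(-x), exp(y)) ≠ 0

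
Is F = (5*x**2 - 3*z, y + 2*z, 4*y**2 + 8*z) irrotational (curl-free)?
No, ∇×F = (8*y - 2, -3, 0)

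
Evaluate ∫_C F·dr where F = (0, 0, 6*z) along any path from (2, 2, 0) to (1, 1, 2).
12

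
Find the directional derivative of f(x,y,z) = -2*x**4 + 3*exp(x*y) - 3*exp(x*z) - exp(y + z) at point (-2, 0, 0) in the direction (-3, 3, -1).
-218*sqrt(19)/19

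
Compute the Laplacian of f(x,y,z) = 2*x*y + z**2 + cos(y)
2 - cos(y)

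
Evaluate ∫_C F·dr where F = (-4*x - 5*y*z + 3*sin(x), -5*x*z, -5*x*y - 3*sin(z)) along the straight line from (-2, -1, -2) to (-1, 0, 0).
-11 - 3*cos(1)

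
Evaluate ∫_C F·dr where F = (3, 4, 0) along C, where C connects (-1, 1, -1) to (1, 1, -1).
6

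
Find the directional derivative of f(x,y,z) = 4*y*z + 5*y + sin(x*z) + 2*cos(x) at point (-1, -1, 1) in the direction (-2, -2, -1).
-14/3 - 4*sin(1)/3 - cos(1)/3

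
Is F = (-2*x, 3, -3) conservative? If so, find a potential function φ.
Yes, F is conservative. φ = -x**2 + 3*y - 3*z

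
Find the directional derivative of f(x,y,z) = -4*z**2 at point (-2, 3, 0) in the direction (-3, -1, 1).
0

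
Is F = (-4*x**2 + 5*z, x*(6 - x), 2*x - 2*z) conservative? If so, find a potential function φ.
No, ∇×F = (0, 3, 6 - 2*x) ≠ 0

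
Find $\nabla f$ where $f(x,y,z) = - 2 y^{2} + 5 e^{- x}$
(-5*exp(-x), -4*y, 0)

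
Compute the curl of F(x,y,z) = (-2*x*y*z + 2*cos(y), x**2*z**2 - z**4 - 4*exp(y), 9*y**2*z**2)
(2*z*(-x**2 + 9*y*z + 2*z**2), -2*x*y, 2*x*z**2 + 2*x*z + 2*sin(y))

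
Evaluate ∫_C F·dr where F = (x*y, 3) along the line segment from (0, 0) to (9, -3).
-90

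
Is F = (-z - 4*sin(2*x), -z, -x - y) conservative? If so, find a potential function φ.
Yes, F is conservative. φ = -x*z - y*z + 2*cos(2*x)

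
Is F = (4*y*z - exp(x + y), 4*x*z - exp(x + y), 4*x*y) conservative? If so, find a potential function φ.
Yes, F is conservative. φ = 4*x*y*z - exp(x + y)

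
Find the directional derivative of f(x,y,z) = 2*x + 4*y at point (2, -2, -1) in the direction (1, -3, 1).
-10*sqrt(11)/11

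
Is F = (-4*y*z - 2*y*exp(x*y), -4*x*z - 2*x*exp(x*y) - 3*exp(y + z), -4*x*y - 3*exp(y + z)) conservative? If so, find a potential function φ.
Yes, F is conservative. φ = -4*x*y*z - 2*exp(x*y) - 3*exp(y + z)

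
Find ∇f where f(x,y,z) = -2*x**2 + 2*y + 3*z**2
(-4*x, 2, 6*z)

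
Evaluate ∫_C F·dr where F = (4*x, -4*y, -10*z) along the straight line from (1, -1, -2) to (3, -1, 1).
31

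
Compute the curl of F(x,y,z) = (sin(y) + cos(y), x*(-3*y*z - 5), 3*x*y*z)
(3*x*(y + z), -3*y*z, -3*y*z - sqrt(2)*cos(y + pi/4) - 5)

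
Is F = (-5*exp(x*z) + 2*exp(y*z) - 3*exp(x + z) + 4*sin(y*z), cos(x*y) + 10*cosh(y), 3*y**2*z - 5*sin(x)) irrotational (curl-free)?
No, ∇×F = (6*y*z, -5*x*exp(x*z) + 2*y*exp(y*z) + 4*y*cos(y*z) - 3*exp(x + z) + 5*cos(x), -y*sin(x*y) - 2*z*exp(y*z) - 4*z*cos(y*z))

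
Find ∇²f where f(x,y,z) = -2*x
0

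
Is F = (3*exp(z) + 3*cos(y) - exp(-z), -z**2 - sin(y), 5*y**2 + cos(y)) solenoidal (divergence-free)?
No, ∇·F = -cos(y)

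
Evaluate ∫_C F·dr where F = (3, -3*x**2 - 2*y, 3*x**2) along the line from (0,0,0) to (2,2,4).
10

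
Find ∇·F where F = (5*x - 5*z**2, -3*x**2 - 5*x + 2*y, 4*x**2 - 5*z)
2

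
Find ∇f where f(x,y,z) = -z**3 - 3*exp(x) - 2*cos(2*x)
(-3*exp(x) + 4*sin(2*x), 0, -3*z**2)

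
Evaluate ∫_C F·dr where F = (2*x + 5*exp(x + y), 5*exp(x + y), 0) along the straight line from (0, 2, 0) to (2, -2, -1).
9 - 5*exp(2)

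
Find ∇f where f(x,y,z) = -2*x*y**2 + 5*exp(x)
(-2*y**2 + 5*exp(x), -4*x*y, 0)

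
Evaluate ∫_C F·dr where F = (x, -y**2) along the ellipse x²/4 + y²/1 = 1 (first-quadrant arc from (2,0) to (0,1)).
-7/3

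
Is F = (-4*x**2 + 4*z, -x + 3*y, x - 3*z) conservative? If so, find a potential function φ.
No, ∇×F = (0, 3, -1) ≠ 0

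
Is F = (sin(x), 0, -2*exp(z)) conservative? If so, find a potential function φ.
Yes, F is conservative. φ = -2*exp(z) - cos(x)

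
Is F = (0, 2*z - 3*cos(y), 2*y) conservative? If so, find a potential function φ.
Yes, F is conservative. φ = 2*y*z - 3*sin(y)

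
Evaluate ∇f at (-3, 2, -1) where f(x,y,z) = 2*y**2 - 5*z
(0, 8, -5)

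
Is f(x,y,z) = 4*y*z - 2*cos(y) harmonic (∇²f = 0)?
No, ∇²f = 2*cos(y)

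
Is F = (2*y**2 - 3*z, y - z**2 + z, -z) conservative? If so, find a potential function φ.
No, ∇×F = (2*z - 1, -3, -4*y) ≠ 0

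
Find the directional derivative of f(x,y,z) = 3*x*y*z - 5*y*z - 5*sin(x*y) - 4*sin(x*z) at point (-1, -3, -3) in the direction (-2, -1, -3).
-sqrt(14)*(71*cos(3) + 150)/14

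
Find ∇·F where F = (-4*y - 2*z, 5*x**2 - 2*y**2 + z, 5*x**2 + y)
-4*y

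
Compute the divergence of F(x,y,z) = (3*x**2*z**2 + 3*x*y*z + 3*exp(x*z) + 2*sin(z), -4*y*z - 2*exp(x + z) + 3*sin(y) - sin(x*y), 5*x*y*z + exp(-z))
5*x*y + 6*x*z**2 - x*cos(x*y) + 3*y*z + 3*z*exp(x*z) - 4*z + 3*cos(y) - exp(-z)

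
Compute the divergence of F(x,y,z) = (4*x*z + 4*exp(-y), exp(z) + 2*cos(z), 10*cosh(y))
4*z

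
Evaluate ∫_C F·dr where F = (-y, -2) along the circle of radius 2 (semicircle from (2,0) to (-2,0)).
2*pi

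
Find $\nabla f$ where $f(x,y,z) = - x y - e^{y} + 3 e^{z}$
(-y, -x - exp(y), 3*exp(z))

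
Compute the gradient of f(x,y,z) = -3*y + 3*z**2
(0, -3, 6*z)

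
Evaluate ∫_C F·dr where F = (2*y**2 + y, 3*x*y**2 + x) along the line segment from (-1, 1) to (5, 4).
597/2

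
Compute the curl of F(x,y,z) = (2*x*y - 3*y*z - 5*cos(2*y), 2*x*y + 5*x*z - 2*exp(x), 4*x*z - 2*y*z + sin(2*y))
(-5*x - 2*z + 2*cos(2*y), -3*y - 4*z, -2*x + 2*y + 8*z - 2*exp(x) - 10*sin(2*y))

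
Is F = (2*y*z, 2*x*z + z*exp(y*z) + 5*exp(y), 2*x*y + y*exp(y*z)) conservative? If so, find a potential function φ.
Yes, F is conservative. φ = 2*x*y*z + 5*exp(y) + exp(y*z)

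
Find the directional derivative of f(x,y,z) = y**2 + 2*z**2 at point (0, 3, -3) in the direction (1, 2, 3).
-12*sqrt(14)/7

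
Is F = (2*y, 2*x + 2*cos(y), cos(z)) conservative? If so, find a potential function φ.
Yes, F is conservative. φ = 2*x*y + 2*sin(y) + sin(z)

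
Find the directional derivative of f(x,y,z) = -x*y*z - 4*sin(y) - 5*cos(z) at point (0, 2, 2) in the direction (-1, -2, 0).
4*sqrt(5)*(2*cos(2) + 1)/5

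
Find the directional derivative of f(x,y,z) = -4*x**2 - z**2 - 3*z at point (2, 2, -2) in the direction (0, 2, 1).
sqrt(5)/5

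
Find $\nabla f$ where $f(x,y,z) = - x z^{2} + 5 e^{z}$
(-z**2, 0, -2*x*z + 5*exp(z))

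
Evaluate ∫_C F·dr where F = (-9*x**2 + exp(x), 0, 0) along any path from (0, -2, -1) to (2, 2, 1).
-25 + exp(2)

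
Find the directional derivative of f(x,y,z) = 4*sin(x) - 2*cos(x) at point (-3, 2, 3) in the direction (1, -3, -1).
2*sqrt(11)*(2*cos(3) - sin(3))/11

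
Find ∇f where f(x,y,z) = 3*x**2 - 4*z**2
(6*x, 0, -8*z)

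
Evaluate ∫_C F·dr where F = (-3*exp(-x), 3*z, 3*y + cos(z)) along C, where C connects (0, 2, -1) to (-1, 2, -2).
-9 - sin(2) + sin(1) + 3*E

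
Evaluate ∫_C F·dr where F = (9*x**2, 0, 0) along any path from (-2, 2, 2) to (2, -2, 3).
48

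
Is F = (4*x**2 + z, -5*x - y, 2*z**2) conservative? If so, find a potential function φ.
No, ∇×F = (0, 1, -5) ≠ 0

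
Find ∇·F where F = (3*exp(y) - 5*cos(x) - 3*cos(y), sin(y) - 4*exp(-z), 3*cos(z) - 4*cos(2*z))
5*sin(x) - 3*sin(z) + 8*sin(2*z) + cos(y)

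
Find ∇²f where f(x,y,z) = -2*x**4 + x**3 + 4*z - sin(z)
-6*x*(4*x - 1) + sin(z)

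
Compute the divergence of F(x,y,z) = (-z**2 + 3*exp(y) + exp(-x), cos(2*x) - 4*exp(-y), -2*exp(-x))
4*exp(-y) - exp(-x)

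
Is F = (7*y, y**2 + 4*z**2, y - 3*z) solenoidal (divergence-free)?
No, ∇·F = 2*y - 3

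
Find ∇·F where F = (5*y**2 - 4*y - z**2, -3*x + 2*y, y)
2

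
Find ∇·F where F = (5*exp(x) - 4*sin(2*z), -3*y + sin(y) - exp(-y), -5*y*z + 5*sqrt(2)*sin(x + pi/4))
-5*y + 5*exp(x) + cos(y) - 3 + exp(-y)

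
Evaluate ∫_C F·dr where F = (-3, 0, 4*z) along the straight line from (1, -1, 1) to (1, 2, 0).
-2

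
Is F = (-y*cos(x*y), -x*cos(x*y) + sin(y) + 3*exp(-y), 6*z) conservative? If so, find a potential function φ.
Yes, F is conservative. φ = 3*z**2 - sin(x*y) - cos(y) - 3*exp(-y)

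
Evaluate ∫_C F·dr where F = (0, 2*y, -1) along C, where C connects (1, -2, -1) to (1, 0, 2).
-7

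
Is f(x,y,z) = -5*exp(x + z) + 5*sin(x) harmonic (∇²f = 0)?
No, ∇²f = -10*exp(x + z) - 5*sin(x)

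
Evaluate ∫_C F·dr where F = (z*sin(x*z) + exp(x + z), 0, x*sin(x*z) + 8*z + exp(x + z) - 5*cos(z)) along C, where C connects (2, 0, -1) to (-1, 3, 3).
-5*sin(1) - E - 5*sin(3) + cos(2) - cos(3) + exp(2) + 32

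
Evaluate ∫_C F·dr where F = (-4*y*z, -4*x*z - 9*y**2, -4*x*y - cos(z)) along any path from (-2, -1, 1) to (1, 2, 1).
-27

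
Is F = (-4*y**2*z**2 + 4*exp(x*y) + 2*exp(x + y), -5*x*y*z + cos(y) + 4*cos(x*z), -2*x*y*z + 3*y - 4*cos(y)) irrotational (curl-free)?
No, ∇×F = (5*x*y - 2*x*z + 4*x*sin(x*z) + 4*sin(y) + 3, 2*y*z*(1 - 4*y), -4*x*exp(x*y) + 8*y*z**2 - 5*y*z - 4*z*sin(x*z) - 2*exp(x + y))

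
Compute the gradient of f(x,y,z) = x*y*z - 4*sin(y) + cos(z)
(y*z, x*z - 4*cos(y), x*y - sin(z))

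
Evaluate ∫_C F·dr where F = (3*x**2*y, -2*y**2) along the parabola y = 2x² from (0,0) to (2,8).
-4544/15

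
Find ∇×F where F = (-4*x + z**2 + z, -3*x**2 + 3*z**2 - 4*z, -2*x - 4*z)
(4 - 6*z, 2*z + 3, -6*x)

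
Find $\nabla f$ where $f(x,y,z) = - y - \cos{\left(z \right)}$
(0, -1, sin(z))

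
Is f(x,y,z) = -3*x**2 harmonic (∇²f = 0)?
No, ∇²f = -6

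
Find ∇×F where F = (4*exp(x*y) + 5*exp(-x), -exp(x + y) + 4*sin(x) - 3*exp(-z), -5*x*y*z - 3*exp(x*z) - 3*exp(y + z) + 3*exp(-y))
(-5*x*z - 3*exp(y + z) - 3*exp(-z) - 3*exp(-y), z*(5*y + 3*exp(x*z)), -4*x*exp(x*y) - exp(x + y) + 4*cos(x))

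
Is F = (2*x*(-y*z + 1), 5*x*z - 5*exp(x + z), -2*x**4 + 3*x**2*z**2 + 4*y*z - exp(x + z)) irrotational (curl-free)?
No, ∇×F = (-5*x + 4*z + 5*exp(x + z), 8*x**3 - 2*x*y - 6*x*z**2 + exp(x + z), 2*x*z + 5*z - 5*exp(x + z))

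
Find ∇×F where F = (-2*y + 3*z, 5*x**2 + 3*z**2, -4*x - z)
(-6*z, 7, 10*x + 2)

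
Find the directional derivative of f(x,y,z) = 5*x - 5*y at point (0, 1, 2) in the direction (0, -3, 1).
3*sqrt(10)/2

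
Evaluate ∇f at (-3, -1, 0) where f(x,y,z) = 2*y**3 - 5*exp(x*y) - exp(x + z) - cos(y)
((-1 + 5*exp(6))*exp(-3), -sin(1) + 6 + 15*exp(3), -exp(-3))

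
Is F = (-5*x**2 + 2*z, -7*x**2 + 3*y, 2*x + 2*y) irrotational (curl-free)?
No, ∇×F = (2, 0, -14*x)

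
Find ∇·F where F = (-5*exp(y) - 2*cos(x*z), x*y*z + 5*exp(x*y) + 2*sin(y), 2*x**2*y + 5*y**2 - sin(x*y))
x*z + 5*x*exp(x*y) + 2*z*sin(x*z) + 2*cos(y)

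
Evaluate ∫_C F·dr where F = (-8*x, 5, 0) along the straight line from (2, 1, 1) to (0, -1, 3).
6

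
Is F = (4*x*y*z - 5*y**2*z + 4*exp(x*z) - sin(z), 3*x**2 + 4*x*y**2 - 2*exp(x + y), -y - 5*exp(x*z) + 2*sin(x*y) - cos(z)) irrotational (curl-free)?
No, ∇×F = (2*x*cos(x*y) - 1, 4*x*y + 4*x*exp(x*z) - 5*y**2 - 2*y*cos(x*y) + 5*z*exp(x*z) - cos(z), -4*x*z + 6*x + 4*y**2 + 10*y*z - 2*exp(x + y))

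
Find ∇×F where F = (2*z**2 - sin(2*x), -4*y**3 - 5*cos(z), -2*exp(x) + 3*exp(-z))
(-5*sin(z), 4*z + 2*exp(x), 0)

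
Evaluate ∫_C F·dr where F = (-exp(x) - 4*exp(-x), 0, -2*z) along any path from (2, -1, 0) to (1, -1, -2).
-4 - E - 4*exp(-2) + 4*exp(-1) + exp(2)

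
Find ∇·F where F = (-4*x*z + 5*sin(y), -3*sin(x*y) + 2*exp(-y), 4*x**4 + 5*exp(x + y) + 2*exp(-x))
-3*x*cos(x*y) - 4*z - 2*exp(-y)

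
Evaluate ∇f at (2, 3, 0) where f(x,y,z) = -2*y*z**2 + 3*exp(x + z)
(3*exp(2), 0, 3*exp(2))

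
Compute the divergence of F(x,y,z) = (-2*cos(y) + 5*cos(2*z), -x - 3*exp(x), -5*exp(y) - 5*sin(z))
-5*cos(z)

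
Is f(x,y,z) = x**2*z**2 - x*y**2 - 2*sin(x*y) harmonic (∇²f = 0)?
No, ∇²f = 2*x**2 + 2*x*(x*sin(x*y) - 1) + 2*y**2*sin(x*y) + 2*z**2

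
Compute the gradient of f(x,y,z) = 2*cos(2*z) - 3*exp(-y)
(0, 3*exp(-y), -4*sin(2*z))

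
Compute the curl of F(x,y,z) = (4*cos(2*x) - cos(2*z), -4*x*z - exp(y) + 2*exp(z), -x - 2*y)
(4*x - 2*exp(z) - 2, 2*sin(2*z) + 1, -4*z)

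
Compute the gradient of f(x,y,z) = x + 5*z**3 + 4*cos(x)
(1 - 4*sin(x), 0, 15*z**2)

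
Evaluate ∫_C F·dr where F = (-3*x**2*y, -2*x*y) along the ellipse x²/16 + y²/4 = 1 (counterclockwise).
96*pi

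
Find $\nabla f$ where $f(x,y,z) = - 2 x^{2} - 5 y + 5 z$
(-4*x, -5, 5)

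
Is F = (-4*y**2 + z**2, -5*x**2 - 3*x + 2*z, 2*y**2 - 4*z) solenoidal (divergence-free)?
No, ∇·F = -4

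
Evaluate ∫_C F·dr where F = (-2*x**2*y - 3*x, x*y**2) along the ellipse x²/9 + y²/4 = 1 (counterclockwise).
33*pi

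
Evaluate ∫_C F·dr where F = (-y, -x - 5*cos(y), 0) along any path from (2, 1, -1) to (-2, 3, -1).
-5*sin(3) + 5*sin(1) + 8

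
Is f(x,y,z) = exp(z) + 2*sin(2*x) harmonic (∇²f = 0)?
No, ∇²f = exp(z) - 8*sin(2*x)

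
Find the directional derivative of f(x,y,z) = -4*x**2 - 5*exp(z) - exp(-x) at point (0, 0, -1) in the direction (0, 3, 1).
-sqrt(10)*exp(-1)/2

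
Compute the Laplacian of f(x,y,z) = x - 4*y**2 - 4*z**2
-16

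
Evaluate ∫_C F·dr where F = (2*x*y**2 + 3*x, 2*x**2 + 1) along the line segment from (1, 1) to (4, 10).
861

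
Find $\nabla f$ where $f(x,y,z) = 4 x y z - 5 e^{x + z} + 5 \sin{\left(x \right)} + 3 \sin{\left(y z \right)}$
(4*y*z - 5*exp(x + z) + 5*cos(x), z*(4*x + 3*cos(y*z)), 4*x*y + 3*y*cos(y*z) - 5*exp(x + z))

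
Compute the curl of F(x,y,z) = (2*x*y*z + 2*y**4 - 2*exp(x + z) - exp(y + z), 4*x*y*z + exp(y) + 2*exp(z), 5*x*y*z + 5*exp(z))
(-4*x*y + 5*x*z - 2*exp(z), 2*x*y - 5*y*z - 2*exp(x + z) - exp(y + z), -2*x*z - 8*y**3 + 4*y*z + exp(y + z))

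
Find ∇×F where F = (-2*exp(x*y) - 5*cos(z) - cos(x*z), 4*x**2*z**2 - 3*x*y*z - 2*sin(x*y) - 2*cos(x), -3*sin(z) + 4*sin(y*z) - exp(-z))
(-8*x**2*z + 3*x*y + 4*z*cos(y*z), x*sin(x*z) + 5*sin(z), 8*x*z**2 + 2*x*exp(x*y) - 3*y*z - 2*y*cos(x*y) + 2*sin(x))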